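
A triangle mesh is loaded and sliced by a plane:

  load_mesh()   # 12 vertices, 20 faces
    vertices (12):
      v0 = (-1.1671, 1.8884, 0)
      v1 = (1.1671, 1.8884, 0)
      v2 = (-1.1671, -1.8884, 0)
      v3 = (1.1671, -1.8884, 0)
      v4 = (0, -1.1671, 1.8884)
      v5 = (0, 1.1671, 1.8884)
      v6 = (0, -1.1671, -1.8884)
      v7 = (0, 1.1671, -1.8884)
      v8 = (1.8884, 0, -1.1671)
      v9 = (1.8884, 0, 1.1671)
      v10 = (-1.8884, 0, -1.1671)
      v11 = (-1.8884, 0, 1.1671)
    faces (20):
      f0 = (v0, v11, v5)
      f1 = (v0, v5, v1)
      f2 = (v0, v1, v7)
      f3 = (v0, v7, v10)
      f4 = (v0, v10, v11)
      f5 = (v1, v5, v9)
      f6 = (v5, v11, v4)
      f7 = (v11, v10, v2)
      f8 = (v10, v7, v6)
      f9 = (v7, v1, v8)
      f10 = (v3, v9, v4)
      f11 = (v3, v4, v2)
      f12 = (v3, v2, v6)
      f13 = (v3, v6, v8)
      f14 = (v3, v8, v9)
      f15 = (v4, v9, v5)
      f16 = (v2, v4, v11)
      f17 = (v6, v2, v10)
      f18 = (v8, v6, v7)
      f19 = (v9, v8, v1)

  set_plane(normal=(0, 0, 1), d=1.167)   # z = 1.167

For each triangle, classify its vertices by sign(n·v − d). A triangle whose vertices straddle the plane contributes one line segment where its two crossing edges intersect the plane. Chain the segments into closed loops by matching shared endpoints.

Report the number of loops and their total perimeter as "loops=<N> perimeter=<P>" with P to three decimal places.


loops=1 perimeter=9.944

Straddling triangles (10 of 20):
  (v0,v11,v5) [-++] → (-1.88834, 0.000161803, 1.167)–(-0.445851, 1.44265, 1.167)  len=2.0400
  (v0,v5,v1) [-+-] → (-0.445851, 1.44265, 1.167)–(0.445851, 1.44265, 1.167)  len=0.8917
  (v0,v10,v11) [--+] → (-1.8884, 0, 1.167)–(-1.88834, 0.000161803, 1.167)  len=0.0002
  (v1,v5,v9) [-++] → (0.445851, 1.44265, 1.167)–(1.88834, 0.000161803, 1.167)  len=2.0400
  (v11,v10,v2) [+--] → (-1.8884, 0, 1.167)–(-1.88834, -0.000161803, 1.167)  len=0.0002
  (v3,v9,v4) [-++] → (1.88834, -0.000161803, 1.167)–(0.445851, -1.44265, 1.167)  len=2.0400
  (v3,v4,v2) [-+-] → (0.445851, -1.44265, 1.167)–(-0.445851, -1.44265, 1.167)  len=0.8917
  (v3,v8,v9) [--+] → (1.8884, 0, 1.167)–(1.88834, -0.000161803, 1.167)  len=0.0002
  (v2,v4,v11) [-++] → (-0.445851, -1.44265, 1.167)–(-1.88834, -0.000161803, 1.167)  len=2.0400
  (v9,v8,v1) [+--] → (1.8884, 0, 1.167)–(1.88834, 0.000161803, 1.167)  len=0.0002

Chained into 1 loop(s):
  loop 1: 10 segments, perimeter = 9.9440
Total perimeter = 9.944


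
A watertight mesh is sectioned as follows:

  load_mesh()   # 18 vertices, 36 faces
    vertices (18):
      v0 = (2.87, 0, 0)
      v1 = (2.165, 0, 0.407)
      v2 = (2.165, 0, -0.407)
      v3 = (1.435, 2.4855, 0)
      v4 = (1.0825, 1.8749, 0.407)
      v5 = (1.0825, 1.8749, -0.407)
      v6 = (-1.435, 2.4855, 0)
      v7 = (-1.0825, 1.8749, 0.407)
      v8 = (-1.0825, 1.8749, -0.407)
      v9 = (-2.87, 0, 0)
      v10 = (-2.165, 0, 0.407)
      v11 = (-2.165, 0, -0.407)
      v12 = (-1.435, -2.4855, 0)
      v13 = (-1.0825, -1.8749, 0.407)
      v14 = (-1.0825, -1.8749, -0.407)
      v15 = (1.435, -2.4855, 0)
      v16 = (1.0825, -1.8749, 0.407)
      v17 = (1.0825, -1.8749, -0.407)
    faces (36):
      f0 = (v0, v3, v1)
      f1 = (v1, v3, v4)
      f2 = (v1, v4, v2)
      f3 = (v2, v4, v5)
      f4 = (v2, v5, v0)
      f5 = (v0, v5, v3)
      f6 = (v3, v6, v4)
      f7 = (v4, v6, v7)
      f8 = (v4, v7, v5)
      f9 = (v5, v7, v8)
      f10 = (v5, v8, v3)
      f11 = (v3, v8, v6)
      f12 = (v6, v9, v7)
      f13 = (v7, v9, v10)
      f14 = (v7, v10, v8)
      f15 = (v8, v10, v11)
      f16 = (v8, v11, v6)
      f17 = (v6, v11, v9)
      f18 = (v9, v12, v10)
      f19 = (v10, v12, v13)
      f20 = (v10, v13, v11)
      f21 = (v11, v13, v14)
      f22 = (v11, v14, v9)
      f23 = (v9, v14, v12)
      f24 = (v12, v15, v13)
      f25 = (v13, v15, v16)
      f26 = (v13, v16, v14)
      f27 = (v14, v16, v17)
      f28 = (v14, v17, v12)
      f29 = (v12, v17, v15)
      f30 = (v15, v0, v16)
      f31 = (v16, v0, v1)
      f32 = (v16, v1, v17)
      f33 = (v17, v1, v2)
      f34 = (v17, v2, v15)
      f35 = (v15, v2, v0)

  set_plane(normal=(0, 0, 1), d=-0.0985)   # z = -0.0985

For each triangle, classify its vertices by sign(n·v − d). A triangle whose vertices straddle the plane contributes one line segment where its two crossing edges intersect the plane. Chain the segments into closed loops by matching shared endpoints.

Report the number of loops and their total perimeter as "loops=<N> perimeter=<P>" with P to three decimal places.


Straddling triangles (24 of 36):
  (v1,v4,v2) [++-] → (1.75474, 0.710573, -0.0985)–(2.165, 0, -0.0985)  len=0.8205
  (v2,v4,v5) [-+-] → (1.75474, 0.710573, -0.0985)–(1.0825, 1.8749, -0.0985)  len=1.3445
  (v2,v5,v0) [--+] → (2.4374, 0.453753, -0.0985)–(2.69938, 0, -0.0985)  len=0.5240
  (v0,v5,v3) [+-+] → (2.4374, 0.453753, -0.0985)–(1.34969, 2.33773, -0.0985)  len=2.1754
  (v4,v7,v5) [++-] → (0.261981, 1.8749, -0.0985)–(1.0825, 1.8749, -0.0985)  len=0.8205
  (v5,v7,v8) [-+-] → (0.261981, 1.8749, -0.0985)–(-1.0825, 1.8749, -0.0985)  len=1.3445
  (v5,v8,v3) [--+] → (0.825728, 2.33773, -0.0985)–(1.34969, 2.33773, -0.0985)  len=0.5240
  (v3,v8,v6) [+-+] → (0.825728, 2.33773, -0.0985)–(-1.34969, 2.33773, -0.0985)  len=2.1754
  (v7,v10,v8) [++-] → (-1.49276, 1.16433, -0.0985)–(-1.0825, 1.8749, -0.0985)  len=0.8205
  (v8,v10,v11) [-+-] → (-1.49276, 1.16433, -0.0985)–(-2.165, 0, -0.0985)  len=1.3445
  (v8,v11,v6) [--+] → (-1.61167, 1.88397, -0.0985)–(-1.34969, 2.33773, -0.0985)  len=0.5240
  (v6,v11,v9) [+-+] → (-1.61167, 1.88397, -0.0985)–(-2.69938, 0, -0.0985)  len=2.1754
  (v10,v13,v11) [++-] → (-1.75474, -0.710573, -0.0985)–(-2.165, 0, -0.0985)  len=0.8205
  (v11,v13,v14) [-+-] → (-1.75474, -0.710573, -0.0985)–(-1.0825, -1.8749, -0.0985)  len=1.3445
  (v11,v14,v9) [--+] → (-2.4374, -0.453753, -0.0985)–(-2.69938, 0, -0.0985)  len=0.5240
  (v9,v14,v12) [+-+] → (-2.4374, -0.453753, -0.0985)–(-1.34969, -2.33773, -0.0985)  len=2.1754
  (v13,v16,v14) [++-] → (-0.261981, -1.8749, -0.0985)–(-1.0825, -1.8749, -0.0985)  len=0.8205
  (v14,v16,v17) [-+-] → (-0.261981, -1.8749, -0.0985)–(1.0825, -1.8749, -0.0985)  len=1.3445
  (v14,v17,v12) [--+] → (-0.825728, -2.33773, -0.0985)–(-1.34969, -2.33773, -0.0985)  len=0.5240
  (v12,v17,v15) [+-+] → (-0.825728, -2.33773, -0.0985)–(1.34969, -2.33773, -0.0985)  len=2.1754
  (v16,v1,v17) [++-] → (1.49276, -1.16433, -0.0985)–(1.0825, -1.8749, -0.0985)  len=0.8205
  (v17,v1,v2) [-+-] → (1.49276, -1.16433, -0.0985)–(2.165, 0, -0.0985)  len=1.3445
  (v17,v2,v15) [--+] → (1.61167, -1.88397, -0.0985)–(1.34969, -2.33773, -0.0985)  len=0.5240
  (v15,v2,v0) [+-+] → (1.61167, -1.88397, -0.0985)–(2.69938, 0, -0.0985)  len=2.1754

Chained into 2 loop(s):
  loop 1: 12 segments, perimeter = 12.9898
  loop 2: 12 segments, perimeter = 16.1963
Total perimeter = 29.186

loops=2 perimeter=29.186


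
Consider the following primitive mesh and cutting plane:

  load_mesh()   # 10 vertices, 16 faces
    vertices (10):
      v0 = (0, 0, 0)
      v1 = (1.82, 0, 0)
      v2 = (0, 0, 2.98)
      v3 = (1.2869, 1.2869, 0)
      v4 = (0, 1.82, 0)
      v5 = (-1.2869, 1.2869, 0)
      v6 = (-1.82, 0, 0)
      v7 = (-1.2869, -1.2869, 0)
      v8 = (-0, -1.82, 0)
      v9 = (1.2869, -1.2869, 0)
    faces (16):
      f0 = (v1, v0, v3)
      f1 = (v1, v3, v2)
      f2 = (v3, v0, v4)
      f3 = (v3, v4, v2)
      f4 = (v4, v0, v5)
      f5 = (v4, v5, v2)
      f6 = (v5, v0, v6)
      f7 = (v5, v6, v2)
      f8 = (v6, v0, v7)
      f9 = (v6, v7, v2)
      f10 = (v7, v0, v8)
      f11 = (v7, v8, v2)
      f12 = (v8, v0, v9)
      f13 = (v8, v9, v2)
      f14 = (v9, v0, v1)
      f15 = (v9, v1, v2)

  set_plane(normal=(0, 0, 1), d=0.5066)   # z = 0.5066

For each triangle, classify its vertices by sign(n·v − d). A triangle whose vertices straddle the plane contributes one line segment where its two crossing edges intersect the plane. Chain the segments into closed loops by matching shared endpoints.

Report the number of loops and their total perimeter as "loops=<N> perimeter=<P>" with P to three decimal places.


loops=1 perimeter=9.249

Straddling triangles (8 of 16):
  (v1,v3,v2) [--+] → (1.06813, 1.06813, 0.5066)–(1.5106, 0, 0.5066)  len=1.1561
  (v3,v4,v2) [--+] → (0, 1.5106, 0.5066)–(1.06813, 1.06813, 0.5066)  len=1.1561
  (v4,v5,v2) [--+] → (-1.06813, 1.06813, 0.5066)–(0, 1.5106, 0.5066)  len=1.1561
  (v5,v6,v2) [--+] → (-1.5106, 0, 0.5066)–(-1.06813, 1.06813, 0.5066)  len=1.1561
  (v6,v7,v2) [--+] → (-1.06813, -1.06813, 0.5066)–(-1.5106, 0, 0.5066)  len=1.1561
  (v7,v8,v2) [--+] → (0, -1.5106, 0.5066)–(-1.06813, -1.06813, 0.5066)  len=1.1561
  (v8,v9,v2) [--+] → (1.06813, -1.06813, 0.5066)–(0, -1.5106, 0.5066)  len=1.1561
  (v9,v1,v2) [--+] → (1.5106, 0, 0.5066)–(1.06813, -1.06813, 0.5066)  len=1.1561

Chained into 1 loop(s):
  loop 1: 8 segments, perimeter = 9.2492
Total perimeter = 9.249


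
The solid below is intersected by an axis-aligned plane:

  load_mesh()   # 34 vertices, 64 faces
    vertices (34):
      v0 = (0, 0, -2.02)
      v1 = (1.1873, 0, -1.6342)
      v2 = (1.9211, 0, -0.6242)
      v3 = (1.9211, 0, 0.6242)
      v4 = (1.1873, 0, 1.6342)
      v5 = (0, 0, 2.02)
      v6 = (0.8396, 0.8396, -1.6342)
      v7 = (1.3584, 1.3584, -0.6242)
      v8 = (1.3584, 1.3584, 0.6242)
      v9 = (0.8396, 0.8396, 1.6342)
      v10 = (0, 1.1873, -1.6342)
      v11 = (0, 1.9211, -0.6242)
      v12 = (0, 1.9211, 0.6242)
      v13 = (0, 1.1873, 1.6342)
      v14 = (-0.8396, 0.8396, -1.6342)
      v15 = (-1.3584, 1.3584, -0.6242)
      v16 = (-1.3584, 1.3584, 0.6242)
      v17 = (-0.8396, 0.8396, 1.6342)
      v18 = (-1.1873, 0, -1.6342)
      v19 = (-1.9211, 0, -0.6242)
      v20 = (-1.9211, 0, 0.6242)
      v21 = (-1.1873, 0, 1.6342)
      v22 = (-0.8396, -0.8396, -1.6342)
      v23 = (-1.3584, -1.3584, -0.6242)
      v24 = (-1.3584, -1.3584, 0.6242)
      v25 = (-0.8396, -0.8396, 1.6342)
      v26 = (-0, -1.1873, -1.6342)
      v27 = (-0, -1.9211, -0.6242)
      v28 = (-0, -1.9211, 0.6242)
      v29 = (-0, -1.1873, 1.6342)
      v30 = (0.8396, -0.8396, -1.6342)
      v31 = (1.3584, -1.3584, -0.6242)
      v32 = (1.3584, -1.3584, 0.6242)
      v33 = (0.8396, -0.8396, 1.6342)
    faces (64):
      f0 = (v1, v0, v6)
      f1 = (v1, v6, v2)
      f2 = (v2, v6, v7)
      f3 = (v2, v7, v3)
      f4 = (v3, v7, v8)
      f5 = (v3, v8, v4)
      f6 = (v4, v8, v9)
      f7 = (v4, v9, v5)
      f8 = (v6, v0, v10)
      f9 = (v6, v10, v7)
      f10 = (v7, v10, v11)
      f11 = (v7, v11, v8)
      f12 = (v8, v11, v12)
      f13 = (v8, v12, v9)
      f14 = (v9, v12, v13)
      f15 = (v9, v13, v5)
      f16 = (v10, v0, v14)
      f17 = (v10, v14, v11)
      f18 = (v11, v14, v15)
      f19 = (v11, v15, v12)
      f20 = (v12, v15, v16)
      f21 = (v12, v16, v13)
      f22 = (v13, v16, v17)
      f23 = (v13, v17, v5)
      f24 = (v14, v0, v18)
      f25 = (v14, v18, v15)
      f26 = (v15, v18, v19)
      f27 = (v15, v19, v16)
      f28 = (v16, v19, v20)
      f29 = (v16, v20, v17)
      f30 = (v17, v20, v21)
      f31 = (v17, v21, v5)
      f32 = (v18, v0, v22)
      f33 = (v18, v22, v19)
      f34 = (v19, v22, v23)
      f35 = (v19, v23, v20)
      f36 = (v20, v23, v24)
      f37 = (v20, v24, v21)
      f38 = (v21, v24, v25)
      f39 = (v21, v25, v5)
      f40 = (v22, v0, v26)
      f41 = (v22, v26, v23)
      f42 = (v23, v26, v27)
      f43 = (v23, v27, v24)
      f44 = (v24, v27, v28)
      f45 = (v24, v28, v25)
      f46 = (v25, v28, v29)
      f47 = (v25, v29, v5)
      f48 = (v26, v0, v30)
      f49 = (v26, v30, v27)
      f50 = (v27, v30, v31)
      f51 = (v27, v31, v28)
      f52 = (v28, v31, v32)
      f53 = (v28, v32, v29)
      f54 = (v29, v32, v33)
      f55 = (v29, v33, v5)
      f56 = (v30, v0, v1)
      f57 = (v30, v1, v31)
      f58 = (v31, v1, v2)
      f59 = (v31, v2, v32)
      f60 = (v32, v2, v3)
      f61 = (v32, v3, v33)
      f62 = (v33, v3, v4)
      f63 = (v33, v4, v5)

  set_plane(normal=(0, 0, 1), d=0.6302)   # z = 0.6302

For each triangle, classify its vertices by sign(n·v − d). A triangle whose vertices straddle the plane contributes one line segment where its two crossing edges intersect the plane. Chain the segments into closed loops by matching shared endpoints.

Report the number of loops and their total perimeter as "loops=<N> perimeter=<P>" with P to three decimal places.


loops=1 perimeter=11.736

Straddling triangles (16 of 64):
  (v3,v8,v4) [--+] → (1.35738, 1.35033, 0.6302)–(1.91674, 0, 0.6302)  len=1.4616
  (v4,v8,v9) [+-+] → (1.35738, 1.35033, 0.6302)–(1.35532, 1.35532, 0.6302)  len=0.0054
  (v8,v12,v9) [--+] → (0.00498772, 1.91468, 0.6302)–(1.35532, 1.35532, 0.6302)  len=1.4616
  (v9,v12,v13) [+-+] → (0.00498772, 1.91468, 0.6302)–(0, 1.91674, 0.6302)  len=0.0054
  (v12,v16,v13) [--+] → (-1.35033, 1.35738, 0.6302)–(0, 1.91674, 0.6302)  len=1.4616
  (v13,v16,v17) [+-+] → (-1.35033, 1.35738, 0.6302)–(-1.35532, 1.35532, 0.6302)  len=0.0054
  (v16,v20,v17) [--+] → (-1.91468, 0.00498772, 0.6302)–(-1.35532, 1.35532, 0.6302)  len=1.4616
  (v17,v20,v21) [+-+] → (-1.91468, 0.00498772, 0.6302)–(-1.91674, 0, 0.6302)  len=0.0054
  (v20,v24,v21) [--+] → (-1.35738, -1.35033, 0.6302)–(-1.91674, 0, 0.6302)  len=1.4616
  (v21,v24,v25) [+-+] → (-1.35738, -1.35033, 0.6302)–(-1.35532, -1.35532, 0.6302)  len=0.0054
  (v24,v28,v25) [--+] → (-0.00498772, -1.91468, 0.6302)–(-1.35532, -1.35532, 0.6302)  len=1.4616
  (v25,v28,v29) [+-+] → (-0.00498772, -1.91468, 0.6302)–(0, -1.91674, 0.6302)  len=0.0054
  (v28,v32,v29) [--+] → (1.35033, -1.35738, 0.6302)–(0, -1.91674, 0.6302)  len=1.4616
  (v29,v32,v33) [+-+] → (1.35033, -1.35738, 0.6302)–(1.35532, -1.35532, 0.6302)  len=0.0054
  (v32,v3,v33) [--+] → (1.91468, -0.00498772, 0.6302)–(1.35532, -1.35532, 0.6302)  len=1.4616
  (v33,v3,v4) [+-+] → (1.91468, -0.00498772, 0.6302)–(1.91674, 0, 0.6302)  len=0.0054

Chained into 1 loop(s):
  loop 1: 16 segments, perimeter = 11.7360
Total perimeter = 11.736


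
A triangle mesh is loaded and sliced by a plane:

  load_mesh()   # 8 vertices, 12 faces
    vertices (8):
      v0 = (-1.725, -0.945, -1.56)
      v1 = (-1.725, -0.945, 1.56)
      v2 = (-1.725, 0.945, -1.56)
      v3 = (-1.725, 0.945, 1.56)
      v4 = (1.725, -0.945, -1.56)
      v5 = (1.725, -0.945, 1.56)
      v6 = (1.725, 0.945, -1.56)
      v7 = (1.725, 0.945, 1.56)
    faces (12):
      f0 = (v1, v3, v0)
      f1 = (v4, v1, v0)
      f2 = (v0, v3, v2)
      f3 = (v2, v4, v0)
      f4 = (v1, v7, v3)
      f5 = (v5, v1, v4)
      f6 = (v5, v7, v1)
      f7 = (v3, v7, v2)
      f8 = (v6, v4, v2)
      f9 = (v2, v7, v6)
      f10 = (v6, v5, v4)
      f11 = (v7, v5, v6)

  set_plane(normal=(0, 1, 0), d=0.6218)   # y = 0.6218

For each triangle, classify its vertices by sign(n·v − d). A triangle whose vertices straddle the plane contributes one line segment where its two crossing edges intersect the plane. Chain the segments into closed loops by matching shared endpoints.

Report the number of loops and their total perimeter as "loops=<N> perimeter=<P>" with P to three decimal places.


Straddling triangles (8 of 12):
  (v1,v3,v0) [-+-] → (-1.725, 0.6218, 1.56)–(-1.725, 0.6218, 1.02646)  len=0.5335
  (v0,v3,v2) [-++] → (-1.725, 0.6218, 1.02646)–(-1.725, 0.6218, -1.56)  len=2.5865
  (v2,v4,v0) [+--] → (-1.13503, 0.6218, -1.56)–(-1.725, 0.6218, -1.56)  len=0.5900
  (v1,v7,v3) [-++] → (1.13503, 0.6218, 1.56)–(-1.725, 0.6218, 1.56)  len=2.8600
  (v5,v7,v1) [-+-] → (1.725, 0.6218, 1.56)–(1.13503, 0.6218, 1.56)  len=0.5900
  (v6,v4,v2) [+-+] → (1.725, 0.6218, -1.56)–(-1.13503, 0.6218, -1.56)  len=2.8600
  (v6,v5,v4) [+--] → (1.725, 0.6218, -1.02646)–(1.725, 0.6218, -1.56)  len=0.5335
  (v7,v5,v6) [+-+] → (1.725, 0.6218, 1.56)–(1.725, 0.6218, -1.02646)  len=2.5865

Chained into 1 loop(s):
  loop 1: 8 segments, perimeter = 13.1400
Total perimeter = 13.140

loops=1 perimeter=13.140


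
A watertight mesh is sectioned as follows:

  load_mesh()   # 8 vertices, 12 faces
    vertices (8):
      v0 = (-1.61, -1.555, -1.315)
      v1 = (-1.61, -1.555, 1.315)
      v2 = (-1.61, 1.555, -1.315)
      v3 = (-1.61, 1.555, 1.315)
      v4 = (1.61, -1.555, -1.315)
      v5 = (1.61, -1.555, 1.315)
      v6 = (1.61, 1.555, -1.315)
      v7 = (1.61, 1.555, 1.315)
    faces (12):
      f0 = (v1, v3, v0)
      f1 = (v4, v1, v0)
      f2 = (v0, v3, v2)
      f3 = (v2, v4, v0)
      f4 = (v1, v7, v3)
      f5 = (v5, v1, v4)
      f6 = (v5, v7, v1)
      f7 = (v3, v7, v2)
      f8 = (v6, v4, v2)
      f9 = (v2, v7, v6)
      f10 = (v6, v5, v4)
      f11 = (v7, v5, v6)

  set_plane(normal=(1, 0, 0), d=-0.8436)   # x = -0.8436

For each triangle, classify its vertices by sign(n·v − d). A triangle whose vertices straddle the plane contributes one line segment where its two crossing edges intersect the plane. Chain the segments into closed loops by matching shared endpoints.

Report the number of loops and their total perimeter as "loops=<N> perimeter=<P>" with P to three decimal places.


loops=1 perimeter=11.480

Straddling triangles (8 of 12):
  (v4,v1,v0) [+--] → (-0.8436, -1.555, 0.689027)–(-0.8436, -1.555, -1.315)  len=2.0040
  (v2,v4,v0) [-+-] → (-0.8436, 0.814781, -1.315)–(-0.8436, -1.555, -1.315)  len=2.3698
  (v1,v7,v3) [-+-] → (-0.8436, -0.814781, 1.315)–(-0.8436, 1.555, 1.315)  len=2.3698
  (v5,v1,v4) [+-+] → (-0.8436, -1.555, 1.315)–(-0.8436, -1.555, 0.689027)  len=0.6260
  (v5,v7,v1) [++-] → (-0.8436, -0.814781, 1.315)–(-0.8436, -1.555, 1.315)  len=0.7402
  (v3,v7,v2) [-+-] → (-0.8436, 1.555, 1.315)–(-0.8436, 1.555, -0.689027)  len=2.0040
  (v6,v4,v2) [++-] → (-0.8436, 0.814781, -1.315)–(-0.8436, 1.555, -1.315)  len=0.7402
  (v2,v7,v6) [-++] → (-0.8436, 1.555, -0.689027)–(-0.8436, 1.555, -1.315)  len=0.6260

Chained into 1 loop(s):
  loop 1: 8 segments, perimeter = 11.4800
Total perimeter = 11.480


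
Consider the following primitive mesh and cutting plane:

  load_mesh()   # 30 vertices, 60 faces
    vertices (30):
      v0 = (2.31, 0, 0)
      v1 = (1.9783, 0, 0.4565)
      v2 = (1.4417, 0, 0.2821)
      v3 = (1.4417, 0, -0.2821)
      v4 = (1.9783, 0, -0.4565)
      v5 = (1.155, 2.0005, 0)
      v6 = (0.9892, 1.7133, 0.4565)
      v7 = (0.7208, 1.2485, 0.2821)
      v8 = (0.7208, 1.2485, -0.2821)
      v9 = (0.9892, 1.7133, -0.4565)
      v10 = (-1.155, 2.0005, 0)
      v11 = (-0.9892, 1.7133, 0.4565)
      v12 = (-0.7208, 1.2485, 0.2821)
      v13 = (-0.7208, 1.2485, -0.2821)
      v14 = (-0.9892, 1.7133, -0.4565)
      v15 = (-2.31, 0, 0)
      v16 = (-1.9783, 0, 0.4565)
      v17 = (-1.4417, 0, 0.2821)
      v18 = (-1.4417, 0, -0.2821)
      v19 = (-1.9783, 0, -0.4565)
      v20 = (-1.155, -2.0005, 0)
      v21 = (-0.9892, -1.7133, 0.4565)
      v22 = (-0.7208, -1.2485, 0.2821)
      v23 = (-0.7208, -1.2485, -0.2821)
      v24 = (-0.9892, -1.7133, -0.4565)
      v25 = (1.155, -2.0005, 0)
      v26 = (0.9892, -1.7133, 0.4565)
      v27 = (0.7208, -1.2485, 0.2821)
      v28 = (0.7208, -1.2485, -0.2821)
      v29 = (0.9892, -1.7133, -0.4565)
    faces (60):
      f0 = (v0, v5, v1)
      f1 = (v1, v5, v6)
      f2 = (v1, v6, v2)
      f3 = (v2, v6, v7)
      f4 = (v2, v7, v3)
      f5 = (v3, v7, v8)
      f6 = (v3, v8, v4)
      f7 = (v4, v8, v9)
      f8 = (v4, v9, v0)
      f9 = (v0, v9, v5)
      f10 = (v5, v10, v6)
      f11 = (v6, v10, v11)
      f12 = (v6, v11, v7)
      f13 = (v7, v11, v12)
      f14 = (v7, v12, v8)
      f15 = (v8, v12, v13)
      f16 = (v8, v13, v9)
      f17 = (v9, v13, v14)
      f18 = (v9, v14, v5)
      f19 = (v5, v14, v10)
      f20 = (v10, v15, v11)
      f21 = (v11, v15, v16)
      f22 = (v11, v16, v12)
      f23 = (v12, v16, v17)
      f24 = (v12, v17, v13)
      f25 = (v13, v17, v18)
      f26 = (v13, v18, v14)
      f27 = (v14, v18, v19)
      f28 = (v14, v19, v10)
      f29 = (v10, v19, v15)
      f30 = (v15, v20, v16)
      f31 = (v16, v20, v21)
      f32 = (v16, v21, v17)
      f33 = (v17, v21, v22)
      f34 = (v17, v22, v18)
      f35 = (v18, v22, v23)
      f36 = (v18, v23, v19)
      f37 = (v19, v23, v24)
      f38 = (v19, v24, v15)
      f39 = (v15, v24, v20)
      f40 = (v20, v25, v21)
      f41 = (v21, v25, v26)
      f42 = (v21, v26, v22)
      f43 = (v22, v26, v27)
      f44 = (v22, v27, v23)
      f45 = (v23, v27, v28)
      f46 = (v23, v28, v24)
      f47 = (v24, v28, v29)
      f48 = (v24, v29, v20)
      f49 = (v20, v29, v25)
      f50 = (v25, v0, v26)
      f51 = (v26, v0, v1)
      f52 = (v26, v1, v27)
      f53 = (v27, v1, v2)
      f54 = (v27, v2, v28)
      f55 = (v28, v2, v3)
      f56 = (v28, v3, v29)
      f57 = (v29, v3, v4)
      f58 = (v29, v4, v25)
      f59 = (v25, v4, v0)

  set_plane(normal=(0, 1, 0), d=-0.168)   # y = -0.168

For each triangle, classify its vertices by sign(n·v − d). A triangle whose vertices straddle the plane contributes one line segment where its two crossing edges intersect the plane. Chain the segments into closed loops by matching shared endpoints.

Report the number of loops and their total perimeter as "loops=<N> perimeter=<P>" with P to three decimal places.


Straddling triangles (20 of 60):
  (v15,v20,v16) [+-+] → (-2.213, -0.168, 0)–(-1.90916, -0.168, 0.418164)  len=0.5169
  (v16,v20,v21) [+--] → (-1.90916, -0.168, 0.418164)–(-1.88131, -0.168, 0.4565)  len=0.0474
  (v16,v21,v17) [+-+] → (-1.88131, -0.168, 0.4565)–(-1.39733, -0.168, 0.299201)  len=0.5089
  (v17,v21,v22) [+--] → (-1.39733, -0.168, 0.299201)–(-1.34469, -0.168, 0.2821)  len=0.0553
  (v17,v22,v18) [+-+] → (-1.34469, -0.168, 0.2821)–(-1.34469, -0.168, -0.20618)  len=0.4883
  (v18,v22,v23) [+--] → (-1.34469, -0.168, -0.20618)–(-1.34469, -0.168, -0.2821)  len=0.0759
  (v18,v23,v19) [+-+] → (-1.34469, -0.168, -0.2821)–(-1.80909, -0.168, -0.433032)  len=0.4883
  (v19,v23,v24) [+--] → (-1.80909, -0.168, -0.433032)–(-1.88131, -0.168, -0.4565)  len=0.0759
  (v19,v24,v15) [+-+] → (-1.88131, -0.168, -0.4565)–(-2.18049, -0.168, -0.0447627)  len=0.5090
  (v15,v24,v20) [+--] → (-2.18049, -0.168, -0.0447627)–(-2.213, -0.168, 0)  len=0.0553
  (v25,v0,v26) [-+-] → (2.213, -0.168, 0)–(2.18049, -0.168, 0.0447627)  len=0.0553
  (v26,v0,v1) [-++] → (2.18049, -0.168, 0.0447627)–(1.88131, -0.168, 0.4565)  len=0.5090
  (v26,v1,v27) [-+-] → (1.88131, -0.168, 0.4565)–(1.80909, -0.168, 0.433032)  len=0.0759
  (v27,v1,v2) [-++] → (1.80909, -0.168, 0.433032)–(1.34469, -0.168, 0.2821)  len=0.4883
  (v27,v2,v28) [-+-] → (1.34469, -0.168, 0.2821)–(1.34469, -0.168, 0.20618)  len=0.0759
  (v28,v2,v3) [-++] → (1.34469, -0.168, 0.20618)–(1.34469, -0.168, -0.2821)  len=0.4883
  (v28,v3,v29) [-+-] → (1.34469, -0.168, -0.2821)–(1.39733, -0.168, -0.299201)  len=0.0553
  (v29,v3,v4) [-++] → (1.39733, -0.168, -0.299201)–(1.88131, -0.168, -0.4565)  len=0.5089
  (v29,v4,v25) [-+-] → (1.88131, -0.168, -0.4565)–(1.90916, -0.168, -0.418164)  len=0.0474
  (v25,v4,v0) [-++] → (1.90916, -0.168, -0.418164)–(2.213, -0.168, 0)  len=0.5169

Chained into 2 loop(s):
  loop 1: 10 segments, perimeter = 2.8213
  loop 2: 10 segments, perimeter = 2.8213
Total perimeter = 5.643

loops=2 perimeter=5.643


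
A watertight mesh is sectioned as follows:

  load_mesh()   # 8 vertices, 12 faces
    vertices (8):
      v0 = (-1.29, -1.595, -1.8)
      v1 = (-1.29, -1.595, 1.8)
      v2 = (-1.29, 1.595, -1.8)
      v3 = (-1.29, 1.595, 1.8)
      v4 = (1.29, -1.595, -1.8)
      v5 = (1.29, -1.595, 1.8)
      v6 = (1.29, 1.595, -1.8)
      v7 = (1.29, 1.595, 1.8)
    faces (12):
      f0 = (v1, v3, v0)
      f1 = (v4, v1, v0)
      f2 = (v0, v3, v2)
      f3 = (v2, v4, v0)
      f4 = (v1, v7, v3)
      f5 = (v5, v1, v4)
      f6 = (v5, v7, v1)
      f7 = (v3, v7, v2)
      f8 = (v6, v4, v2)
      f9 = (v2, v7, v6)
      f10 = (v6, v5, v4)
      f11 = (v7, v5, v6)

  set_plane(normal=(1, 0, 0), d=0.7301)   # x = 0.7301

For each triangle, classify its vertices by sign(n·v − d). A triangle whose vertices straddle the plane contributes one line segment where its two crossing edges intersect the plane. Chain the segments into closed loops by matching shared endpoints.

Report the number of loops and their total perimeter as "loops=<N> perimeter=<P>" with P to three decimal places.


loops=1 perimeter=13.580

Straddling triangles (8 of 12):
  (v4,v1,v0) [+--] → (0.7301, -1.595, -1.01874)–(0.7301, -1.595, -1.8)  len=0.7813
  (v2,v4,v0) [-+-] → (0.7301, -0.902721, -1.8)–(0.7301, -1.595, -1.8)  len=0.6923
  (v1,v7,v3) [-+-] → (0.7301, 0.902721, 1.8)–(0.7301, 1.595, 1.8)  len=0.6923
  (v5,v1,v4) [+-+] → (0.7301, -1.595, 1.8)–(0.7301, -1.595, -1.01874)  len=2.8187
  (v5,v7,v1) [++-] → (0.7301, 0.902721, 1.8)–(0.7301, -1.595, 1.8)  len=2.4977
  (v3,v7,v2) [-+-] → (0.7301, 1.595, 1.8)–(0.7301, 1.595, 1.01874)  len=0.7813
  (v6,v4,v2) [++-] → (0.7301, -0.902721, -1.8)–(0.7301, 1.595, -1.8)  len=2.4977
  (v2,v7,v6) [-++] → (0.7301, 1.595, 1.01874)–(0.7301, 1.595, -1.8)  len=2.8187

Chained into 1 loop(s):
  loop 1: 8 segments, perimeter = 13.5800
Total perimeter = 13.580


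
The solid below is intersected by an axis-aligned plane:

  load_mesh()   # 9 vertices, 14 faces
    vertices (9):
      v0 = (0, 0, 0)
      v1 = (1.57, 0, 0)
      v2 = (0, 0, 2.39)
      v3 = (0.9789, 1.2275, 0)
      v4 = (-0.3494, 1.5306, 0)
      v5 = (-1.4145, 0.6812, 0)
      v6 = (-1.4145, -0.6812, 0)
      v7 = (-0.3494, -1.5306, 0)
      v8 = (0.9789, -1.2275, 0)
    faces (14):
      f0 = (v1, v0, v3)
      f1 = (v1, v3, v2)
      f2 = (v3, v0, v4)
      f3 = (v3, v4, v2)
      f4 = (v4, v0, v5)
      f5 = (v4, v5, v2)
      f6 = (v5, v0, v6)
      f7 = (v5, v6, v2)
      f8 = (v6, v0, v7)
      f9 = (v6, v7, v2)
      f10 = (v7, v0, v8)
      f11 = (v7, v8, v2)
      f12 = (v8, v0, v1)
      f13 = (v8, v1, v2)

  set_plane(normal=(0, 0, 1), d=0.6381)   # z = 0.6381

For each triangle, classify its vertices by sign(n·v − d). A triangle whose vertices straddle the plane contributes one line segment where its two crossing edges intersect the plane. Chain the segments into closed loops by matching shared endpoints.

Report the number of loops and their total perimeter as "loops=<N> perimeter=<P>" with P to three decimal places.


Straddling triangles (7 of 14):
  (v1,v3,v2) [--+] → (0.717546, 0.899773, 0.6381)–(1.15083, 0, 0.6381)  len=0.9987
  (v3,v4,v2) [--+] → (-0.256115, 1.12195, 0.6381)–(0.717546, 0.899773, 0.6381)  len=0.9987
  (v4,v5,v2) [--+] → (-1.03685, 0.499328, 0.6381)–(-0.256115, 1.12195, 0.6381)  len=0.9986
  (v5,v6,v2) [--+] → (-1.03685, -0.499328, 0.6381)–(-1.03685, 0.499328, 0.6381)  len=0.9987
  (v6,v7,v2) [--+] → (-0.256115, -1.12195, 0.6381)–(-1.03685, -0.499328, 0.6381)  len=0.9986
  (v7,v8,v2) [--+] → (0.717546, -0.899773, 0.6381)–(-0.256115, -1.12195, 0.6381)  len=0.9987
  (v8,v1,v2) [--+] → (1.15083, 0, 0.6381)–(0.717546, -0.899773, 0.6381)  len=0.9987

Chained into 1 loop(s):
  loop 1: 7 segments, perimeter = 6.9906
Total perimeter = 6.991

loops=1 perimeter=6.991


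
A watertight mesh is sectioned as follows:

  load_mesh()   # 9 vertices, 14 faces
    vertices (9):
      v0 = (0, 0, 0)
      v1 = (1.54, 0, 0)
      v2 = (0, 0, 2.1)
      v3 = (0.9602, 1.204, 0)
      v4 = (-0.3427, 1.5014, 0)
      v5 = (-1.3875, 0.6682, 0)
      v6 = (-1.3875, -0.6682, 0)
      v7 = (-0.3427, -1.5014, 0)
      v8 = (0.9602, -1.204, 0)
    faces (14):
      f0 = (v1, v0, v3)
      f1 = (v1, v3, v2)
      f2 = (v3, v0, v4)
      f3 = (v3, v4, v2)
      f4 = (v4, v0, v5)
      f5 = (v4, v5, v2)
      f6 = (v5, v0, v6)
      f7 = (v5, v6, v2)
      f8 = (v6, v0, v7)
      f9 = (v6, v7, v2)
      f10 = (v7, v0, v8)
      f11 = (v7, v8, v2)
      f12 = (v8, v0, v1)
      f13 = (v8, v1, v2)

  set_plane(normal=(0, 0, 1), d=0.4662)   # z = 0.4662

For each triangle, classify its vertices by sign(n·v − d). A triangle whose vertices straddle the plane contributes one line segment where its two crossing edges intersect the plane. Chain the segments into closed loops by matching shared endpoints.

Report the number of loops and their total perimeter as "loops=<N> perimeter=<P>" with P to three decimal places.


loops=1 perimeter=7.278

Straddling triangles (7 of 14):
  (v1,v3,v2) [--+] → (0.747036, 0.936712, 0.4662)–(1.19812, 0, 0.4662)  len=1.0397
  (v3,v4,v2) [--+] → (-0.266621, 1.16809, 0.4662)–(0.747036, 0.936712, 0.4662)  len=1.0397
  (v4,v5,v2) [--+] → (-1.07947, 0.51986, 0.4662)–(-0.266621, 1.16809, 0.4662)  len=1.0397
  (v5,v6,v2) [--+] → (-1.07947, -0.51986, 0.4662)–(-1.07947, 0.51986, 0.4662)  len=1.0397
  (v6,v7,v2) [--+] → (-0.266621, -1.16809, 0.4662)–(-1.07947, -0.51986, 0.4662)  len=1.0397
  (v7,v8,v2) [--+] → (0.747036, -0.936712, 0.4662)–(-0.266621, -1.16809, 0.4662)  len=1.0397
  (v8,v1,v2) [--+] → (1.19812, 0, 0.4662)–(0.747036, -0.936712, 0.4662)  len=1.0397

Chained into 1 loop(s):
  loop 1: 7 segments, perimeter = 7.2779
Total perimeter = 7.278


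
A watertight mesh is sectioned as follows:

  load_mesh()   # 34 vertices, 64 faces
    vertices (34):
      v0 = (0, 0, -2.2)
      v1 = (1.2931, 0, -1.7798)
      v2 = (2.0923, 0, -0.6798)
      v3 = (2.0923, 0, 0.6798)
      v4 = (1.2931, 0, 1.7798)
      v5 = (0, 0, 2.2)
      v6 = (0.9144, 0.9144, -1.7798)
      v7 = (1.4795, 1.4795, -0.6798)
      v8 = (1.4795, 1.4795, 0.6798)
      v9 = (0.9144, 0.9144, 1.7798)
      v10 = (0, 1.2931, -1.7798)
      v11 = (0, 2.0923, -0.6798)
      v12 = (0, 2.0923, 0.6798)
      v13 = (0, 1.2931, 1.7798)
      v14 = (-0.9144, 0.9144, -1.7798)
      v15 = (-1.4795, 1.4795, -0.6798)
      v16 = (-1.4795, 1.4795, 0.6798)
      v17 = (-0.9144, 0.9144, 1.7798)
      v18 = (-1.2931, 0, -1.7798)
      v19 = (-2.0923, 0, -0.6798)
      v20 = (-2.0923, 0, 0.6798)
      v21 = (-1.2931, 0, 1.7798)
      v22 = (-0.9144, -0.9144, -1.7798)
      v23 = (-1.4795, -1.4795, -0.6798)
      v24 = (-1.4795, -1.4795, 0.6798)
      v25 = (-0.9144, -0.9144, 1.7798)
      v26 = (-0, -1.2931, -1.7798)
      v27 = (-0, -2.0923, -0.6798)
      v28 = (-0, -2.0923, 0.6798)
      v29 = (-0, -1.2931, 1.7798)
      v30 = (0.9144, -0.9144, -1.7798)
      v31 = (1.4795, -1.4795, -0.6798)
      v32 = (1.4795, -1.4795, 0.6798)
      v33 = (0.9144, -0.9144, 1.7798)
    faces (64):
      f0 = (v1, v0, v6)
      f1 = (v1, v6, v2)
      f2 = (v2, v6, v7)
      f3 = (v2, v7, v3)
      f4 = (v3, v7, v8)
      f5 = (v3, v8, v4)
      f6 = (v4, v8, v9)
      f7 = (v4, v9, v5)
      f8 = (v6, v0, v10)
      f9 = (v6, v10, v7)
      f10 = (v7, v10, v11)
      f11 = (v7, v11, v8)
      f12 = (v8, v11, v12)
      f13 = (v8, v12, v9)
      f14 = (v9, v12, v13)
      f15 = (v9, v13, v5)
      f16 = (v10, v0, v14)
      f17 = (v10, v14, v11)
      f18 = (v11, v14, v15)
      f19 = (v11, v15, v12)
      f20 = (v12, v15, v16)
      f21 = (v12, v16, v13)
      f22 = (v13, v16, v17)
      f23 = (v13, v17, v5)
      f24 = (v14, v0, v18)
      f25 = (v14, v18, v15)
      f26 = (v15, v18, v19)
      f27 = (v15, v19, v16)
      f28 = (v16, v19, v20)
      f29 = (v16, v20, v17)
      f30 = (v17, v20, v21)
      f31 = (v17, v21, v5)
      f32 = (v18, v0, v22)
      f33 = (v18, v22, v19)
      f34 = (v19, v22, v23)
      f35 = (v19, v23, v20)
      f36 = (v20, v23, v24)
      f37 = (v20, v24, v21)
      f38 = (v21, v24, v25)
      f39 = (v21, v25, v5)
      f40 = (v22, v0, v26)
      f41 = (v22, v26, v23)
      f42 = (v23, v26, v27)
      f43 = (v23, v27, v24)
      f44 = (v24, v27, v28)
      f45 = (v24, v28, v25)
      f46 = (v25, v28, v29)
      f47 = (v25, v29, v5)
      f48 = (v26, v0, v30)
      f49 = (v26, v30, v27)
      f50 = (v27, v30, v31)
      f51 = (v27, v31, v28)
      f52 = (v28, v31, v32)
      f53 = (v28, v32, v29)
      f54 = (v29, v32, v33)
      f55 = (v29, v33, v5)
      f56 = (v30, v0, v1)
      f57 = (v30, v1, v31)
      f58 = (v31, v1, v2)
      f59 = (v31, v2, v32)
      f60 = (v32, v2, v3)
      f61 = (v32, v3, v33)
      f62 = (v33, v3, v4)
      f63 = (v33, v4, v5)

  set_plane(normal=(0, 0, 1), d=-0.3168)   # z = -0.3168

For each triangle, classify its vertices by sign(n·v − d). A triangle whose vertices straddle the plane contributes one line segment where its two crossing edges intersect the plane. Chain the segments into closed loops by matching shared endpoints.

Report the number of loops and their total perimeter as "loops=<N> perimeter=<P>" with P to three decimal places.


Straddling triangles (16 of 64):
  (v2,v7,v3) [--+] → (1.64311, 1.08449, -0.3168)–(2.0923, 0, -0.3168)  len=1.1738
  (v3,v7,v8) [+-+] → (1.64311, 1.08449, -0.3168)–(1.4795, 1.4795, -0.3168)  len=0.4276
  (v7,v11,v8) [--+] → (0.395012, 1.92869, -0.3168)–(1.4795, 1.4795, -0.3168)  len=1.1738
  (v8,v11,v12) [+-+] → (0.395012, 1.92869, -0.3168)–(0, 2.0923, -0.3168)  len=0.4276
  (v11,v15,v12) [--+] → (-1.08449, 1.64311, -0.3168)–(0, 2.0923, -0.3168)  len=1.1738
  (v12,v15,v16) [+-+] → (-1.08449, 1.64311, -0.3168)–(-1.4795, 1.4795, -0.3168)  len=0.4276
  (v15,v19,v16) [--+] → (-1.92869, 0.395012, -0.3168)–(-1.4795, 1.4795, -0.3168)  len=1.1738
  (v16,v19,v20) [+-+] → (-1.92869, 0.395012, -0.3168)–(-2.0923, 0, -0.3168)  len=0.4276
  (v19,v23,v20) [--+] → (-1.64311, -1.08449, -0.3168)–(-2.0923, 0, -0.3168)  len=1.1738
  (v20,v23,v24) [+-+] → (-1.64311, -1.08449, -0.3168)–(-1.4795, -1.4795, -0.3168)  len=0.4276
  (v23,v27,v24) [--+] → (-0.395012, -1.92869, -0.3168)–(-1.4795, -1.4795, -0.3168)  len=1.1738
  (v24,v27,v28) [+-+] → (-0.395012, -1.92869, -0.3168)–(0, -2.0923, -0.3168)  len=0.4276
  (v27,v31,v28) [--+] → (1.08449, -1.64311, -0.3168)–(0, -2.0923, -0.3168)  len=1.1738
  (v28,v31,v32) [+-+] → (1.08449, -1.64311, -0.3168)–(1.4795, -1.4795, -0.3168)  len=0.4276
  (v31,v2,v32) [--+] → (1.92869, -0.395012, -0.3168)–(1.4795, -1.4795, -0.3168)  len=1.1738
  (v32,v2,v3) [+-+] → (1.92869, -0.395012, -0.3168)–(2.0923, 0, -0.3168)  len=0.4276

Chained into 1 loop(s):
  loop 1: 16 segments, perimeter = 12.8111
Total perimeter = 12.811

loops=1 perimeter=12.811


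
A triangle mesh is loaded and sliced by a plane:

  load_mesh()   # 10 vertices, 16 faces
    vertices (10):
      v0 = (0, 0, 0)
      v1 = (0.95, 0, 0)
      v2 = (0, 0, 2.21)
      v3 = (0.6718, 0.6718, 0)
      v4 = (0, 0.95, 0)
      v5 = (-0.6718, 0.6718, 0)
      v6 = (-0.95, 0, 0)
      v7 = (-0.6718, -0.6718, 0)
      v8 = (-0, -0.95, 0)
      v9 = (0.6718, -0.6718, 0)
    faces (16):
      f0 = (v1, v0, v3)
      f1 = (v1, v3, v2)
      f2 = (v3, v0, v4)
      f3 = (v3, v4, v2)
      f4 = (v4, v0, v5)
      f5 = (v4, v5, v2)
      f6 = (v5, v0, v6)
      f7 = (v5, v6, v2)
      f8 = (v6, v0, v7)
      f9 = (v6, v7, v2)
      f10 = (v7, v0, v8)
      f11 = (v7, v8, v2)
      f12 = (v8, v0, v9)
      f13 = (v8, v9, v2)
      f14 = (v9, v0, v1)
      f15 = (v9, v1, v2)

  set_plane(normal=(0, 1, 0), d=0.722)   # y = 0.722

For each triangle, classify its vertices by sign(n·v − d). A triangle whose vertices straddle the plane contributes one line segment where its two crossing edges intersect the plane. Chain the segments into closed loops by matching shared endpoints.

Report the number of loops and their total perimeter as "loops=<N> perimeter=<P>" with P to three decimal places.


loops=1 perimeter=2.630

Straddling triangles (4 of 16):
  (v3,v0,v4) [--+] → (0, 0.722, 0)–(0.550577, 0.722, 0)  len=0.5506
  (v3,v4,v2) [-+-] → (0.550577, 0.722, 0)–(0, 0.722, 0.5304)  len=0.7645
  (v4,v0,v5) [+--] → (0, 0.722, 0)–(-0.550577, 0.722, 0)  len=0.5506
  (v4,v5,v2) [+--] → (-0.550577, 0.722, 0)–(0, 0.722, 0.5304)  len=0.7645

Chained into 1 loop(s):
  loop 1: 4 segments, perimeter = 2.6302
Total perimeter = 2.630


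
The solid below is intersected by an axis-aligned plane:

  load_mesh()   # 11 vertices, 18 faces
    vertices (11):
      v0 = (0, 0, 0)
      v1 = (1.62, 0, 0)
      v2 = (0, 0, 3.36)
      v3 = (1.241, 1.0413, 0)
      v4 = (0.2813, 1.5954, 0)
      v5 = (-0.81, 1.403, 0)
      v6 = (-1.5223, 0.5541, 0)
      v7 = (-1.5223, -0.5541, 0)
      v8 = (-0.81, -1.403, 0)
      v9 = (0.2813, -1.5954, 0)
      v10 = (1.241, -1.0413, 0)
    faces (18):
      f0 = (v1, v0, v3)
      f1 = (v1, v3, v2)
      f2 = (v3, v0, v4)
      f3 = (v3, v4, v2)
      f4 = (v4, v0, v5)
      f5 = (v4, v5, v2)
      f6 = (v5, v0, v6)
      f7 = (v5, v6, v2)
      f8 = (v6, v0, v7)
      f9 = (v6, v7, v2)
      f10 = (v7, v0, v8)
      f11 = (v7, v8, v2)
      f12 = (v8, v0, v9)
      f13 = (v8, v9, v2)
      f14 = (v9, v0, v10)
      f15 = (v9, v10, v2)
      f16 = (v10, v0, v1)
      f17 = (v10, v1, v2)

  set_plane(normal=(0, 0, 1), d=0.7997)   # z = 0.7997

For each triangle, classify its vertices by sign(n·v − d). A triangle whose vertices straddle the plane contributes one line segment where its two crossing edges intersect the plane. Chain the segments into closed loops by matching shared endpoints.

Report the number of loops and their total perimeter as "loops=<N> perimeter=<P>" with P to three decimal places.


loops=1 perimeter=7.600

Straddling triangles (9 of 18):
  (v1,v3,v2) [--+] → (0.945635, 0.793464, 0.7997)–(1.23443, 0, 0.7997)  len=0.8444
  (v3,v4,v2) [--+] → (0.214349, 1.21569, 0.7997)–(0.945635, 0.793464, 0.7997)  len=0.8444
  (v4,v5,v2) [--+] → (-0.617215, 1.06908, 0.7997)–(0.214349, 1.21569, 0.7997)  len=0.8444
  (v5,v6,v2) [--+] → (-1.15998, 0.422221, 0.7997)–(-0.617215, 1.06908, 0.7997)  len=0.8444
  (v6,v7,v2) [--+] → (-1.15998, -0.422221, 0.7997)–(-1.15998, 0.422221, 0.7997)  len=0.8444
  (v7,v8,v2) [--+] → (-0.617215, -1.06908, 0.7997)–(-1.15998, -0.422221, 0.7997)  len=0.8444
  (v8,v9,v2) [--+] → (0.214349, -1.21569, 0.7997)–(-0.617215, -1.06908, 0.7997)  len=0.8444
  (v9,v10,v2) [--+] → (0.945635, -0.793464, 0.7997)–(0.214349, -1.21569, 0.7997)  len=0.8444
  (v10,v1,v2) [--+] → (1.23443, 0, 0.7997)–(0.945635, -0.793464, 0.7997)  len=0.8444

Chained into 1 loop(s):
  loop 1: 9 segments, perimeter = 7.5996
Total perimeter = 7.600


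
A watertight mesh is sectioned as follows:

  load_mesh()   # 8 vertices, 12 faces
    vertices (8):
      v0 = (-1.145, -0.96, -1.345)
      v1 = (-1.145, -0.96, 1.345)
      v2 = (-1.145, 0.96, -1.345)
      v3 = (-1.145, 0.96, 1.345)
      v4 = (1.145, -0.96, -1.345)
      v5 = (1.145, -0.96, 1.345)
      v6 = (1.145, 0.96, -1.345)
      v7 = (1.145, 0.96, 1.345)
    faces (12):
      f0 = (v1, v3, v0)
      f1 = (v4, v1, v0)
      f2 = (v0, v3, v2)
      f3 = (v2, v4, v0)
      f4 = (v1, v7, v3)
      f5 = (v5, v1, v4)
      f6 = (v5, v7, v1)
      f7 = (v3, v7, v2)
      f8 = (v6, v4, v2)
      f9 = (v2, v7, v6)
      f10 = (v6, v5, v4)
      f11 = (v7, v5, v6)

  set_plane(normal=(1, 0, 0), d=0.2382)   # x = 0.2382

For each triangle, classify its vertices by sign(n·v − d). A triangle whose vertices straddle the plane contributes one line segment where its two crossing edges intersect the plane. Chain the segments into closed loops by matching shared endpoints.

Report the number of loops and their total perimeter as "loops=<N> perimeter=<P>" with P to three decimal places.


loops=1 perimeter=9.220

Straddling triangles (8 of 12):
  (v4,v1,v0) [+--] → (0.2382, -0.96, -0.279807)–(0.2382, -0.96, -1.345)  len=1.0652
  (v2,v4,v0) [-+-] → (0.2382, -0.199714, -1.345)–(0.2382, -0.96, -1.345)  len=0.7603
  (v1,v7,v3) [-+-] → (0.2382, 0.199714, 1.345)–(0.2382, 0.96, 1.345)  len=0.7603
  (v5,v1,v4) [+-+] → (0.2382, -0.96, 1.345)–(0.2382, -0.96, -0.279807)  len=1.6248
  (v5,v7,v1) [++-] → (0.2382, 0.199714, 1.345)–(0.2382, -0.96, 1.345)  len=1.1597
  (v3,v7,v2) [-+-] → (0.2382, 0.96, 1.345)–(0.2382, 0.96, 0.279807)  len=1.0652
  (v6,v4,v2) [++-] → (0.2382, -0.199714, -1.345)–(0.2382, 0.96, -1.345)  len=1.1597
  (v2,v7,v6) [-++] → (0.2382, 0.96, 0.279807)–(0.2382, 0.96, -1.345)  len=1.6248

Chained into 1 loop(s):
  loop 1: 8 segments, perimeter = 9.2200
Total perimeter = 9.220


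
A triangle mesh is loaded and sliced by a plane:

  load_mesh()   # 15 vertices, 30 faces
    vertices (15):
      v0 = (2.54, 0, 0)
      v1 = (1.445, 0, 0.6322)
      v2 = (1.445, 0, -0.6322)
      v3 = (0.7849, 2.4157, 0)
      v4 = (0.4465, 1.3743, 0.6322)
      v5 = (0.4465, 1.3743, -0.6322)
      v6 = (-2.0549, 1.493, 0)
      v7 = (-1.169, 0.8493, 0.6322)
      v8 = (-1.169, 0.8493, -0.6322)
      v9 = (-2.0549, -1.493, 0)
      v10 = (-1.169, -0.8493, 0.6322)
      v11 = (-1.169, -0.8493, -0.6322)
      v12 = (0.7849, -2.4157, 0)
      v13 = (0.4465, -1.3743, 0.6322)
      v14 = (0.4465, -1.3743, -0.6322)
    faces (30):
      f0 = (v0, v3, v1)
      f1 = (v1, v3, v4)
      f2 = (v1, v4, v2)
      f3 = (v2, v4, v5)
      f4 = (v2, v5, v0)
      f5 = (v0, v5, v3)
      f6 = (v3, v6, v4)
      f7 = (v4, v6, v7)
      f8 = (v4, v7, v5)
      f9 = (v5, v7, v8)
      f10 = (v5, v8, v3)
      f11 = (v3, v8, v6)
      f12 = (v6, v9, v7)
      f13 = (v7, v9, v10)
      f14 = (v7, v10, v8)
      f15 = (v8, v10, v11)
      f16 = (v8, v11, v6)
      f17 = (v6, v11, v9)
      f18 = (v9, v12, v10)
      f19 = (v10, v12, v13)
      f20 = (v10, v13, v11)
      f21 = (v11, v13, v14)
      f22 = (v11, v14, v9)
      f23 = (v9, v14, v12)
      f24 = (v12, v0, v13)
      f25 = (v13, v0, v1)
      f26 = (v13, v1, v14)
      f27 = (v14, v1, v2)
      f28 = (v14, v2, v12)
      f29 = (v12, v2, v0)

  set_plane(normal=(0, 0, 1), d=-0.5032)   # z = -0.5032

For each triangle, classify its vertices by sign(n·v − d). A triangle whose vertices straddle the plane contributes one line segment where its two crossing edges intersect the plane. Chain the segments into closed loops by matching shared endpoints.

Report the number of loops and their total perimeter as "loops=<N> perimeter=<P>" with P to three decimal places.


Straddling triangles (20 of 30):
  (v1,v4,v2) [++-] → (1.34313, 0.140213, -0.5032)–(1.445, 0, -0.5032)  len=0.1733
  (v2,v4,v5) [-+-] → (1.34313, 0.140213, -0.5032)–(0.4465, 1.3743, -0.5032)  len=1.5254
  (v2,v5,v0) [--+] → (0.873677, 1.09387, -0.5032)–(1.66843, 0, -0.5032)  len=1.3521
  (v0,v5,v3) [+-+] → (0.873677, 1.09387, -0.5032)–(0.51555, 1.5868, -0.5032)  len=0.6093
  (v4,v7,v5) [++-] → (0.281679, 1.32074, -0.5032)–(0.4465, 1.3743, -0.5032)  len=0.1733
  (v5,v7,v8) [-+-] → (0.281679, 1.32074, -0.5032)–(-1.169, 0.8493, -0.5032)  len=1.5254
  (v5,v8,v3) [--+] → (-0.770308, 1.16892, -0.5032)–(0.51555, 1.5868, -0.5032)  len=1.3521
  (v3,v8,v6) [+-+] → (-0.770308, 1.16892, -0.5032)–(-1.34977, 0.980647, -0.5032)  len=0.6093
  (v7,v10,v8) [++-] → (-1.169, 0.676001, -0.5032)–(-1.169, 0.8493, -0.5032)  len=0.1733
  (v8,v10,v11) [-+-] → (-1.169, 0.676001, -0.5032)–(-1.169, -0.8493, -0.5032)  len=1.5253
  (v8,v11,v6) [--+] → (-1.34977, -0.371355, -0.5032)–(-1.34977, 0.980647, -0.5032)  len=1.3520
  (v6,v11,v9) [+-+] → (-1.34977, -0.371355, -0.5032)–(-1.34977, -0.980647, -0.5032)  len=0.6093
  (v10,v13,v11) [++-] → (-1.00418, -0.902863, -0.5032)–(-1.169, -0.8493, -0.5032)  len=0.1733
  (v11,v13,v14) [-+-] → (-1.00418, -0.902863, -0.5032)–(0.4465, -1.3743, -0.5032)  len=1.5254
  (v11,v14,v9) [--+] → (-0.063909, -1.39852, -0.5032)–(-1.34977, -0.980647, -0.5032)  len=1.3521
  (v9,v14,v12) [+-+] → (-0.063909, -1.39852, -0.5032)–(0.51555, -1.5868, -0.5032)  len=0.6093
  (v13,v1,v14) [++-] → (0.548372, -1.23409, -0.5032)–(0.4465, -1.3743, -0.5032)  len=0.1733
  (v14,v1,v2) [-+-] → (0.548372, -1.23409, -0.5032)–(1.445, 0, -0.5032)  len=1.5254
  (v14,v2,v12) [--+] → (1.31031, -0.492922, -0.5032)–(0.51555, -1.5868, -0.5032)  len=1.3521
  (v12,v2,v0) [+-+] → (1.31031, -0.492922, -0.5032)–(1.66843, 0, -0.5032)  len=0.6093

Chained into 2 loop(s):
  loop 1: 10 segments, perimeter = 8.4934
  loop 2: 10 segments, perimeter = 9.8067
Total perimeter = 18.300

loops=2 perimeter=18.300
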